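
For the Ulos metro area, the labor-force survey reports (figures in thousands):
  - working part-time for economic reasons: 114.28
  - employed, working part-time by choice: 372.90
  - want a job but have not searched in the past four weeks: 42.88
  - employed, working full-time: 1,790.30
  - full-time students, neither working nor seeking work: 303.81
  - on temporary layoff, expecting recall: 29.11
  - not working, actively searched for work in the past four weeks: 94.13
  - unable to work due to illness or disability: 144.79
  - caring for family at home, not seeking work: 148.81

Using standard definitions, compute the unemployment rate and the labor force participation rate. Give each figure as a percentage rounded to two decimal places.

Unemployment rate ≈ 5.13%; labor force participation rate ≈ 78.94%.

Employed = 114.28 + 372.90 + 1,790.30 = 2,277.48 thousand (anyone who worked, including part-time for economic reasons, counts as employed).
Unemployed = 29.11 + 94.13 = 123.24 thousand (jobless and actively searching, or on temporary layoff).
Labor force = 2,277.48 + 123.24 = 2,400.72 thousand.
Not in labor force = 42.88 + 303.81 + 144.79 + 148.81 = 640.29 thousand (those not working and not actively searching are outside the labor force — including those who want a job but have given up searching).
Civilian working-age population = 2,400.72 + 640.29 = 3,041.01 thousand.
Unemployment rate = 123.24 / 2,400.72 = 5.13%.
Labor force participation rate = 2,400.72 / 3,041.01 = 78.94%.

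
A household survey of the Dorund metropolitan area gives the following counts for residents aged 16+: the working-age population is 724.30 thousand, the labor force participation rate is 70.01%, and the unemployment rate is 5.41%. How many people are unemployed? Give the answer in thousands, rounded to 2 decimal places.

Labor force = 0.7001 × 724.30 = 507.08 thousand.
Unemployed = 0.0541 × 507.08 ≈ 27.43 thousand.

About 27.43 thousand are unemployed.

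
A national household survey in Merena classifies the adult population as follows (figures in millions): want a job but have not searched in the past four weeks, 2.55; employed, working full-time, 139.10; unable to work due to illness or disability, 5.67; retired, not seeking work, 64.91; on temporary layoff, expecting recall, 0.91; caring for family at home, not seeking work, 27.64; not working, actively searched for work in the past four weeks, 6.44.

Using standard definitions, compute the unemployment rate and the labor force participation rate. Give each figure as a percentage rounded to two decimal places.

Unemployment rate ≈ 5.02%; labor force participation rate ≈ 59.24%.

Employed = 139.10 million.
Unemployed = 0.91 + 6.44 = 7.35 million (jobless and actively searching, or on temporary layoff).
Labor force = 139.10 + 7.35 = 146.45 million.
Not in labor force = 2.55 + 5.67 + 64.91 + 27.64 = 100.77 million (those not working and not actively searching are outside the labor force — including those who want a job but have given up searching).
Civilian working-age population = 146.45 + 100.77 = 247.22 million.
Unemployment rate = 7.35 / 146.45 = 5.02%.
Labor force participation rate = 146.45 / 247.22 = 59.24%.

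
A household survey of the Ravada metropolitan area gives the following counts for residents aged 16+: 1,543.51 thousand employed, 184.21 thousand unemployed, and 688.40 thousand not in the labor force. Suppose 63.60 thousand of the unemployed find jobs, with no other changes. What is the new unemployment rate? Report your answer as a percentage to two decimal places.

Initially, labor force = 1,543.51 + 184.21 = 1,727.72 thousand, so u = 184.21/1,727.72 = 10.66%.
After the change, unemployed falls and employed rises by 63.60; labor force unchanged → E = 1,607.11, U = 120.61, labor force = 1,727.72 thousand.
New unemployment rate = 120.61 / 1,727.72 = 6.98%.

New unemployment rate ≈ 6.98%.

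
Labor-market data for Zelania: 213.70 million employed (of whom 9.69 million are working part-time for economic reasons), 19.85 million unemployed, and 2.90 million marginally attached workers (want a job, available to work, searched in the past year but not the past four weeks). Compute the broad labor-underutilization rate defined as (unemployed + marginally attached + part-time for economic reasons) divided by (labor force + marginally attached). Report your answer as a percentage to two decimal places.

Broad underutilization rate ≈ 13.72%.

Labor force = 213.70 + 19.85 = 233.55 million.
Numerator = 19.85 + 2.90 + 9.69 = 32.44 million.
Denominator = 233.55 + 2.90 = 236.45 million.
Broad rate = 32.44 / 236.45 = 13.72%.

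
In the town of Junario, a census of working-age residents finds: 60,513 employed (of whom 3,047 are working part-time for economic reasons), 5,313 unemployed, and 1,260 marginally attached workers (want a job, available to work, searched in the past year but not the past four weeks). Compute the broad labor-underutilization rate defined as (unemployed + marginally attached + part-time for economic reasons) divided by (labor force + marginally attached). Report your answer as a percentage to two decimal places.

Labor force = 60,513 + 5,313 = 65,826.
Numerator = 5,313 + 1,260 + 3,047 = 9,620.
Denominator = 65,826 + 1,260 = 67,086.
Broad rate = 9,620 / 67,086 = 14.34%.

Broad underutilization rate ≈ 14.34%.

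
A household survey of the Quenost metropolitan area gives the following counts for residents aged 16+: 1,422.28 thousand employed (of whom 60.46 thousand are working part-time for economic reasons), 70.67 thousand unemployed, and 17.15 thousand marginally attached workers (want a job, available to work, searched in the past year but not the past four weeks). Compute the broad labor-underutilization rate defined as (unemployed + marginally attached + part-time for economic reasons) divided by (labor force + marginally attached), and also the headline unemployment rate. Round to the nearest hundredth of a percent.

Labor force = 1,422.28 + 70.67 = 1,492.95 thousand.
Numerator = 70.67 + 17.15 + 60.46 = 148.28 thousand.
Denominator = 1,492.95 + 17.15 = 1,510.10 thousand.
Broad rate = 148.28 / 1,510.10 = 9.82%.
Headline unemployment rate = 70.67 / 1,492.95 = 4.73%.

Broad underutilization rate ≈ 9.82%; headline unemployment rate ≈ 4.73%.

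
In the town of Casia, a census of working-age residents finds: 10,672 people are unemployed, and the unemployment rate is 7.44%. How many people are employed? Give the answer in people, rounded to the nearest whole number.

About 132,769 are employed.

Labor force = U / u = 10,672 / 0.0744 ≈ 143,441.
Employed = labor force − unemployed = 143,441 − 10,672 = 132,769.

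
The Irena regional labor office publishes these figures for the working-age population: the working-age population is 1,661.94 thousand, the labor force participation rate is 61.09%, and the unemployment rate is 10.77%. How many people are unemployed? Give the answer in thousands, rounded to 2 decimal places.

Labor force = 0.6109 × 1,661.94 = 1,015.28 thousand.
Unemployed = 0.1077 × 1,015.28 ≈ 109.35 thousand.

About 109.35 thousand are unemployed.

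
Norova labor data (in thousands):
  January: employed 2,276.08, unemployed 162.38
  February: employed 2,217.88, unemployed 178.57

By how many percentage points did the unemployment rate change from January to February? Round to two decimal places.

The unemployment rate changed by +0.79 percentage points.

January: labor force = 2,276.08 + 162.38 = 2,438.46; u = 162.38/2,438.46 = 6.66%.
February: labor force = 2,217.88 + 178.57 = 2,396.45; u = 178.57/2,396.45 = 7.45%.
Change = 7.45% − 6.66% = +0.79 pp.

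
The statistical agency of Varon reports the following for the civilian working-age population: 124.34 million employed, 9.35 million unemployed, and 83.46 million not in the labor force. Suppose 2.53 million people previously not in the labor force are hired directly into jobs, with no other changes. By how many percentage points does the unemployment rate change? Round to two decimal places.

Initially, labor force = 124.34 + 9.35 = 133.69 million, so u = 9.35/133.69 = 6.99%.
After the change, employed and labor force both rise by 2.53; unemployed unchanged → E = 126.87, U = 9.35, labor force = 136.22 million.
New unemployment rate = 9.35 / 136.22 = 6.86%.
Change = 6.86% − 6.99% = −0.13 percentage points.

The unemployment rate changes by −0.13 percentage points.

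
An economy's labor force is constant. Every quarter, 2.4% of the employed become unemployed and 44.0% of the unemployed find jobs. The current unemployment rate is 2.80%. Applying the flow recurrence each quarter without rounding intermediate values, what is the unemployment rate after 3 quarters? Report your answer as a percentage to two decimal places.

Unemployment rate after three quarters ≈ 4.81%.

With a fixed labor force, u_{t+1} = u_t + s·(1−u_t) − f·u_t = u_t·(1−s−f) + s.
Here 1−s−f = 0.536 and s = 0.024.
u_1 = 0.028000 × 0.536 + 0.024 = 0.039008.
u_2 = 0.039008 × 0.536 + 0.024 = 0.044908.
u_3 = 0.044908 × 0.536 + 0.024 = 0.048071.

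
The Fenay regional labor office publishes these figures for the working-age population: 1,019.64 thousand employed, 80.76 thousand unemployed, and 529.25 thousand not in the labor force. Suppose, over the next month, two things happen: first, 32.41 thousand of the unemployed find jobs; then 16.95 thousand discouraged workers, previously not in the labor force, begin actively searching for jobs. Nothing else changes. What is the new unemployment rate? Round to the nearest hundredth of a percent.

New unemployment rate ≈ 5.84%.

Initially, labor force = 1,019.64 + 80.76 = 1,100.40 thousand, so u = 80.76/1,100.40 = 7.34%.
After the first change, unemployed falls and employed rises by 32.41; labor force unchanged → E = 1,052.05, U = 48.35, labor force = 1,100.40 thousand.
After the second change, unemployed and labor force both rise by 16.95 → E = 1,052.05, U = 65.30, labor force = 1,117.35 thousand.
New unemployment rate = 65.30 / 1,117.35 = 5.84%.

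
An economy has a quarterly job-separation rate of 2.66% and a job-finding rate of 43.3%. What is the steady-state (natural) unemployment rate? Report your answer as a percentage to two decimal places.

Steady-state unemployment rate ≈ 5.79%.

At steady state the flows balance: s·E = f·U, so U/(E+U) = s/(s+f).
u* = 2.66 / (2.66 + 43.3) = 2.66 / 45.96 = 5.79%.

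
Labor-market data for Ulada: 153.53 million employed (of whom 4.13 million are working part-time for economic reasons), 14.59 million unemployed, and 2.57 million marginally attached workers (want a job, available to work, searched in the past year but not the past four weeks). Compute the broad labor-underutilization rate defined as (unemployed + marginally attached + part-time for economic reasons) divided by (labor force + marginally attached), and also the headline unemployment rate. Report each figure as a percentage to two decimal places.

Broad underutilization rate ≈ 12.47%; headline unemployment rate ≈ 8.68%.

Labor force = 153.53 + 14.59 = 168.12 million.
Numerator = 14.59 + 2.57 + 4.13 = 21.29 million.
Denominator = 168.12 + 2.57 = 170.69 million.
Broad rate = 21.29 / 170.69 = 12.47%.
Headline unemployment rate = 14.59 / 168.12 = 8.68%.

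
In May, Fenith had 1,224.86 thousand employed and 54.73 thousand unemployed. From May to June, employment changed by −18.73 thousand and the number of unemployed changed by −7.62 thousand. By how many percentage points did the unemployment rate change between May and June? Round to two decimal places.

May: labor force = 1,224.86 + 54.73 = 1,279.59; u = 54.73/1,279.59 = 4.28%.
June: labor force = 1,206.13 + 47.11 = 1,253.24; u = 47.11/1,253.24 = 3.76%.
Change = 3.76% − 4.28% = −0.52 pp.

The unemployment rate changed by −0.52 percentage points.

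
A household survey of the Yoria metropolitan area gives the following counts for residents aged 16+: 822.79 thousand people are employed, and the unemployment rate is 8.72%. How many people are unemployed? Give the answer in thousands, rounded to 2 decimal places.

About 78.60 thousand are unemployed.

Let U be the number unemployed. The labor force is E + U, and U/(E+U) = 0.0872.
So U = 0.0872 × 822.79 / (1 − 0.0872) = 71.7473 / 0.9128 ≈ 78.60 thousand.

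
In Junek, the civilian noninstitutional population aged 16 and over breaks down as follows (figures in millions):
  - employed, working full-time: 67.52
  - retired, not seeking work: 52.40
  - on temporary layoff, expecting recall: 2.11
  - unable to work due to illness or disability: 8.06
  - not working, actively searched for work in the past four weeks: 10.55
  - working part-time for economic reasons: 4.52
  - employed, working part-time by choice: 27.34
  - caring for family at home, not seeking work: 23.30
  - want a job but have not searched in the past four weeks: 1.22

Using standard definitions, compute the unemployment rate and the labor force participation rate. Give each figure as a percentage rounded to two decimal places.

Unemployment rate ≈ 11.30%; labor force participation rate ≈ 56.87%.

Employed = 67.52 + 4.52 + 27.34 = 99.38 million (anyone who worked, including part-time for economic reasons, counts as employed).
Unemployed = 2.11 + 10.55 = 12.66 million (jobless and actively searching, or on temporary layoff).
Labor force = 99.38 + 12.66 = 112.04 million.
Not in labor force = 52.40 + 8.06 + 23.30 + 1.22 = 84.98 million (those not working and not actively searching are outside the labor force — including those who want a job but have given up searching).
Civilian working-age population = 112.04 + 84.98 = 197.02 million.
Unemployment rate = 12.66 / 112.04 = 11.30%.
Labor force participation rate = 112.04 / 197.02 = 56.87%.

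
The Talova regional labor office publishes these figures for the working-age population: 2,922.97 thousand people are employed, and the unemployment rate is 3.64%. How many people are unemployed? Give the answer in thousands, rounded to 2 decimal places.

Let U be the number unemployed. The labor force is E + U, and U/(E+U) = 0.0364.
So U = 0.0364 × 2,922.97 / (1 − 0.0364) = 106.3961 / 0.9636 ≈ 110.42 thousand.

About 110.42 thousand are unemployed.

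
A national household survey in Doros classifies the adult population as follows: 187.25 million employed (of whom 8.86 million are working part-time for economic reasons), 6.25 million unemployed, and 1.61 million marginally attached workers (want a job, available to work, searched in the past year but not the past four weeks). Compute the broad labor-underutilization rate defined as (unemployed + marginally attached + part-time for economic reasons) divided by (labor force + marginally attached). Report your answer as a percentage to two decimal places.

Labor force = 187.25 + 6.25 = 193.50 million.
Numerator = 6.25 + 1.61 + 8.86 = 16.72 million.
Denominator = 193.50 + 1.61 = 195.11 million.
Broad rate = 16.72 / 195.11 = 8.57%.

Broad underutilization rate ≈ 8.57%.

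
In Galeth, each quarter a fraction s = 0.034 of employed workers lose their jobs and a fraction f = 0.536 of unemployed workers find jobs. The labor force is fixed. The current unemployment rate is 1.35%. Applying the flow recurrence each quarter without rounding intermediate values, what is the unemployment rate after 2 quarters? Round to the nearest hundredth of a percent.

Unemployment rate after two quarters ≈ 5.11%.

With a fixed labor force, u_{t+1} = u_t + s·(1−u_t) − f·u_t = u_t·(1−s−f) + s.
Here 1−s−f = 0.430 and s = 0.034.
u_1 = 0.013500 × 0.430 + 0.034 = 0.039805.
u_2 = 0.039805 × 0.430 + 0.034 = 0.051116.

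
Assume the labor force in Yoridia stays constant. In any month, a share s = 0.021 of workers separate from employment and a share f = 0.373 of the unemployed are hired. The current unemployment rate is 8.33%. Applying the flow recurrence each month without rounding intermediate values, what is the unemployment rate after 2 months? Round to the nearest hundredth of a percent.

With a fixed labor force, u_{t+1} = u_t + s·(1−u_t) − f·u_t = u_t·(1−s−f) + s.
Here 1−s−f = 0.606 and s = 0.021.
u_1 = 0.083300 × 0.606 + 0.021 = 0.071480.
u_2 = 0.071480 × 0.606 + 0.021 = 0.064317.

Unemployment rate after two months ≈ 6.43%.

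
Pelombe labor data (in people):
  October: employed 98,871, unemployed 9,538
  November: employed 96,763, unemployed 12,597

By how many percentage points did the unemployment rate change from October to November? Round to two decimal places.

The unemployment rate changed by +2.72 percentage points.

October: labor force = 98,871 + 9,538 = 108,409; u = 9,538/108,409 = 8.80%.
November: labor force = 96,763 + 12,597 = 109,360; u = 12,597/109,360 = 11.52%.
Change = 11.52% − 8.80% = +2.72 pp.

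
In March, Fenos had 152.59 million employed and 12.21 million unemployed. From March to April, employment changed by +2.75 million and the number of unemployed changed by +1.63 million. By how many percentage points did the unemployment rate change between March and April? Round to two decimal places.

March: labor force = 152.59 + 12.21 = 164.80; u = 12.21/164.80 = 7.41%.
April: labor force = 155.34 + 13.84 = 169.18; u = 13.84/169.18 = 8.18%.
Change = 8.18% − 7.41% = +0.77 pp.

The unemployment rate changed by +0.77 percentage points.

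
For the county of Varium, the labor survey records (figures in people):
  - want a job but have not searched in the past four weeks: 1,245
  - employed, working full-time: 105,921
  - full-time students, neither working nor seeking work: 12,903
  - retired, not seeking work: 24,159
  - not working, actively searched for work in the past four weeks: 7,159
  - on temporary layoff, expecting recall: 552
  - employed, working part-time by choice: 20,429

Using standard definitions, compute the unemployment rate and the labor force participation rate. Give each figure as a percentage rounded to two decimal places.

Unemployment rate ≈ 5.75%; labor force participation rate ≈ 77.78%.

Employed = 105,921 + 20,429 = 126,350.
Unemployed = 7,159 + 552 = 7,711 (jobless and actively searching, or on temporary layoff).
Labor force = 126,350 + 7,711 = 134,061.
Not in labor force = 1,245 + 12,903 + 24,159 = 38,307 (those not working and not actively searching are outside the labor force — including those who want a job but have given up searching).
Civilian working-age population = 134,061 + 38,307 = 172,368.
Unemployment rate = 7,711 / 134,061 = 5.75%.
Labor force participation rate = 134,061 / 172,368 = 77.78%.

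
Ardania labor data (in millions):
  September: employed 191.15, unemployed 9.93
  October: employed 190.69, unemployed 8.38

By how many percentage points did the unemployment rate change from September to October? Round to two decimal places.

The unemployment rate changed by −0.73 percentage points.

September: labor force = 191.15 + 9.93 = 201.08; u = 9.93/201.08 = 4.94%.
October: labor force = 190.69 + 8.38 = 199.07; u = 8.38/199.07 = 4.21%.
Change = 4.21% − 4.94% = −0.73 pp.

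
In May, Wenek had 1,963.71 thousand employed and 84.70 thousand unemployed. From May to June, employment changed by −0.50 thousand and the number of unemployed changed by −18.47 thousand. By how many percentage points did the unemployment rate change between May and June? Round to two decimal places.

The unemployment rate changed by −0.87 percentage points.

May: labor force = 1,963.71 + 84.70 = 2,048.41; u = 84.70/2,048.41 = 4.13%.
June: labor force = 1,963.21 + 66.23 = 2,029.44; u = 66.23/2,029.44 = 3.26%.
Change = 3.26% − 4.13% = −0.87 pp.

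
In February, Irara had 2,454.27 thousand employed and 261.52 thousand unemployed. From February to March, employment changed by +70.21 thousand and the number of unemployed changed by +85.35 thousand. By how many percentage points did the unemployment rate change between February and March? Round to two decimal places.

The unemployment rate changed by +2.45 percentage points.

February: labor force = 2,454.27 + 261.52 = 2,715.79; u = 261.52/2,715.79 = 9.63%.
March: labor force = 2,524.48 + 346.87 = 2,871.35; u = 346.87/2,871.35 = 12.08%.
Change = 12.08% − 9.63% = +2.45 pp.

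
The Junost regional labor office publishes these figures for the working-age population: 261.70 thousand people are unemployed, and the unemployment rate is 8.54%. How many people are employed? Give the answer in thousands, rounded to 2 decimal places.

About 2,802.70 thousand are employed.

Labor force = U / u = 261.70 / 0.0854 ≈ 3,064.40 thousand.
Employed = labor force − unemployed = 3,064.40 − 261.70 = 2,802.70 thousand.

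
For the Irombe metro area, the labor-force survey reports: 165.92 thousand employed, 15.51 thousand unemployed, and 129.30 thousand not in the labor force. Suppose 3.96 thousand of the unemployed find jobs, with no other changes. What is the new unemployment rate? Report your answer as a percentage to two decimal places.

New unemployment rate ≈ 6.37%.

Initially, labor force = 165.92 + 15.51 = 181.43 thousand, so u = 15.51/181.43 = 8.55%.
After the change, unemployed falls and employed rises by 3.96; labor force unchanged → E = 169.88, U = 11.55, labor force = 181.43 thousand.
New unemployment rate = 11.55 / 181.43 = 6.37%.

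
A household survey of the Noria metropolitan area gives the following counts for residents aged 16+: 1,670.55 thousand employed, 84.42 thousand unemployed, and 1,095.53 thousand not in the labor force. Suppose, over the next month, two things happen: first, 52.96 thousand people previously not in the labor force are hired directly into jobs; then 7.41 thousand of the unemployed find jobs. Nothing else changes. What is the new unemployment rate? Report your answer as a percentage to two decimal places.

Initially, labor force = 1,670.55 + 84.42 = 1,754.97 thousand, so u = 84.42/1,754.97 = 4.81%.
After the first change, employed and labor force both rise by 52.96; unemployed unchanged → E = 1,723.51, U = 84.42, labor force = 1,807.93 thousand.
After the second change, unemployed falls and employed rises by 7.41; labor force unchanged → E = 1,730.92, U = 77.01, labor force = 1,807.93 thousand.
New unemployment rate = 77.01 / 1,807.93 = 4.26%.

New unemployment rate ≈ 4.26%.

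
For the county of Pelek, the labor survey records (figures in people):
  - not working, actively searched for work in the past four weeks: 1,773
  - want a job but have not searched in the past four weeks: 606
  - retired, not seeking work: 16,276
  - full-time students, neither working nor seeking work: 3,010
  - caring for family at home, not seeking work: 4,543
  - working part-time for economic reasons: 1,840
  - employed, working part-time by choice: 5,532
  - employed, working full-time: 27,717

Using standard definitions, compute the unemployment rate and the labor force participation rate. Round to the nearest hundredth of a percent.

Unemployment rate ≈ 4.81%; labor force participation rate ≈ 60.14%.

Employed = 1,840 + 5,532 + 27,717 = 35,089 (anyone who worked, including part-time for economic reasons, counts as employed).
Unemployed = 1,773.
Labor force = 35,089 + 1,773 = 36,862.
Not in labor force = 606 + 16,276 + 3,010 + 4,543 = 24,435 (those not working and not actively searching are outside the labor force — including those who want a job but have given up searching).
Civilian working-age population = 36,862 + 24,435 = 61,297.
Unemployment rate = 1,773 / 36,862 = 4.81%.
Labor force participation rate = 36,862 / 61,297 = 60.14%.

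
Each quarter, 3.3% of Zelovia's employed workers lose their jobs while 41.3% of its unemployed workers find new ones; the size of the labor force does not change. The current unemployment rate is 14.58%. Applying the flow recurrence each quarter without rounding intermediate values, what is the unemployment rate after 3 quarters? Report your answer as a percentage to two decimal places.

Unemployment rate after three quarters ≈ 8.62%.

With a fixed labor force, u_{t+1} = u_t + s·(1−u_t) − f·u_t = u_t·(1−s−f) + s.
Here 1−s−f = 0.554 and s = 0.033.
u_1 = 0.145800 × 0.554 + 0.033 = 0.113773.
u_2 = 0.113773 × 0.554 + 0.033 = 0.096030.
u_3 = 0.096030 × 0.554 + 0.033 = 0.086201.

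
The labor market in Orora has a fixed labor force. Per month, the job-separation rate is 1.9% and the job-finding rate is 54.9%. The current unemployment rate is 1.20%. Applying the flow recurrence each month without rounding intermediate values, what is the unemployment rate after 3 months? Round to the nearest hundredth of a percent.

With a fixed labor force, u_{t+1} = u_t + s·(1−u_t) − f·u_t = u_t·(1−s−f) + s.
Here 1−s−f = 0.432 and s = 0.019.
u_1 = 0.012000 × 0.432 + 0.019 = 0.024184.
u_2 = 0.024184 × 0.432 + 0.019 = 0.029447.
u_3 = 0.029447 × 0.432 + 0.019 = 0.031721.

Unemployment rate after three months ≈ 3.17%.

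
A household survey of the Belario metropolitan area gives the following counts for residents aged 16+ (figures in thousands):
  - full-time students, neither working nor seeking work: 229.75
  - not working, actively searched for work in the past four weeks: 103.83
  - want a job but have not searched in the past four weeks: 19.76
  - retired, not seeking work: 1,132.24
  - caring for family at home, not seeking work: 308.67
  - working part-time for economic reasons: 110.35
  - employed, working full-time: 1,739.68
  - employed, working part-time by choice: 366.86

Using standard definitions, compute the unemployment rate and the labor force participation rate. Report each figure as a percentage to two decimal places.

Unemployment rate ≈ 4.47%; labor force participation rate ≈ 57.86%.

Employed = 110.35 + 1,739.68 + 366.86 = 2,216.89 thousand (anyone who worked, including part-time for economic reasons, counts as employed).
Unemployed = 103.83 thousand.
Labor force = 2,216.89 + 103.83 = 2,320.72 thousand.
Not in labor force = 229.75 + 19.76 + 1,132.24 + 308.67 = 1,690.42 thousand (those not working and not actively searching are outside the labor force — including those who want a job but have given up searching).
Civilian working-age population = 2,320.72 + 1,690.42 = 4,011.14 thousand.
Unemployment rate = 103.83 / 2,320.72 = 4.47%.
Labor force participation rate = 2,320.72 / 4,011.14 = 57.86%.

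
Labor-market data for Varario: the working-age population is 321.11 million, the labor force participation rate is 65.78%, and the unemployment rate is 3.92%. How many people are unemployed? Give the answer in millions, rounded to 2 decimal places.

Labor force = 0.6578 × 321.11 = 211.23 million.
Unemployed = 0.0392 × 211.23 ≈ 8.28 million.

About 8.28 million are unemployed.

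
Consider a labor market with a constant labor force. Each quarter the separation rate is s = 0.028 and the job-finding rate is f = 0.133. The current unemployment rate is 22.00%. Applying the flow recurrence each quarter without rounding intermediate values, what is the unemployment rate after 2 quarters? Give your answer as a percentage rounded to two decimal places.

With a fixed labor force, u_{t+1} = u_t + s·(1−u_t) − f·u_t = u_t·(1−s−f) + s.
Here 1−s−f = 0.839 and s = 0.028.
u_1 = 0.220000 × 0.839 + 0.028 = 0.212580.
u_2 = 0.212580 × 0.839 + 0.028 = 0.206355.

Unemployment rate after two quarters ≈ 20.64%.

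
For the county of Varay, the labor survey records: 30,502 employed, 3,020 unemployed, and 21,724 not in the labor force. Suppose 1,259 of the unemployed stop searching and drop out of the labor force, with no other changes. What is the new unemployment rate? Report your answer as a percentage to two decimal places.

New unemployment rate ≈ 5.46%.

Initially, labor force = 30,502 + 3,020 = 33,522, so u = 3,020/33,522 = 9.01%.
After the change, unemployed and labor force both fall by 1,259 → E = 30,502, U = 1,761, labor force = 32,263.
New unemployment rate = 1,761 / 32,263 = 5.46%.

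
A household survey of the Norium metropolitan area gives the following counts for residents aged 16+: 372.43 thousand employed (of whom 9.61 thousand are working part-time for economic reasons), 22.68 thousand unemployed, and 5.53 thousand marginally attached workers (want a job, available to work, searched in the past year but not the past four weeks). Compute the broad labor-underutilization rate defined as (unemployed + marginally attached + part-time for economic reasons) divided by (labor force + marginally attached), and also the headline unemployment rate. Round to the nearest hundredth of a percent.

Broad underutilization rate ≈ 9.44%; headline unemployment rate ≈ 5.74%.

Labor force = 372.43 + 22.68 = 395.11 thousand.
Numerator = 22.68 + 5.53 + 9.61 = 37.82 thousand.
Denominator = 395.11 + 5.53 = 400.64 thousand.
Broad rate = 37.82 / 400.64 = 9.44%.
Headline unemployment rate = 22.68 / 395.11 = 5.74%.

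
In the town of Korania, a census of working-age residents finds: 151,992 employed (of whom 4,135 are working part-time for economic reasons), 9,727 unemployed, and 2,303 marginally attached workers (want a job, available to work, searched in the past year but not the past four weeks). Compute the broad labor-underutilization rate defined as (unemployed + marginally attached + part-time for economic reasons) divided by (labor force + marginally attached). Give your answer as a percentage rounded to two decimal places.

Labor force = 151,992 + 9,727 = 161,719.
Numerator = 9,727 + 2,303 + 4,135 = 16,165.
Denominator = 161,719 + 2,303 = 164,022.
Broad rate = 16,165 / 164,022 = 9.86%.

Broad underutilization rate ≈ 9.86%.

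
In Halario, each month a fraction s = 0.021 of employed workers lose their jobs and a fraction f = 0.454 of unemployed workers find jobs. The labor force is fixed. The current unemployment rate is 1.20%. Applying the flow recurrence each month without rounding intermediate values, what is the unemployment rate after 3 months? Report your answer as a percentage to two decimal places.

With a fixed labor force, u_{t+1} = u_t + s·(1−u_t) − f·u_t = u_t·(1−s−f) + s.
Here 1−s−f = 0.525 and s = 0.021.
u_1 = 0.012000 × 0.525 + 0.021 = 0.027300.
u_2 = 0.027300 × 0.525 + 0.021 = 0.035333.
u_3 = 0.035333 × 0.525 + 0.021 = 0.039550.

Unemployment rate after three months ≈ 3.95%.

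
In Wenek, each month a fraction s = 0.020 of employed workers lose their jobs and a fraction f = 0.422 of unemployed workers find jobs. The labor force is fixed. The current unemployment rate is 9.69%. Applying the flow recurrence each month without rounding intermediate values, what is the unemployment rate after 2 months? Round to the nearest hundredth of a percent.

With a fixed labor force, u_{t+1} = u_t + s·(1−u_t) − f·u_t = u_t·(1−s−f) + s.
Here 1−s−f = 0.558 and s = 0.020.
u_1 = 0.096900 × 0.558 + 0.020 = 0.074070.
u_2 = 0.074070 × 0.558 + 0.020 = 0.061331.

Unemployment rate after two months ≈ 6.13%.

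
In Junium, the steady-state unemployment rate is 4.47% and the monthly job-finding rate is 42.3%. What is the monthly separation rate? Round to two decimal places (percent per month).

Separation rate ≈ 1.98% per month.

From u* = s/(s+f): s = u·f/(1−u).
s = 0.0447 × 42.3 / (1 − 0.0447) = 1.8908 / 0.9553 ≈ 1.98% per month.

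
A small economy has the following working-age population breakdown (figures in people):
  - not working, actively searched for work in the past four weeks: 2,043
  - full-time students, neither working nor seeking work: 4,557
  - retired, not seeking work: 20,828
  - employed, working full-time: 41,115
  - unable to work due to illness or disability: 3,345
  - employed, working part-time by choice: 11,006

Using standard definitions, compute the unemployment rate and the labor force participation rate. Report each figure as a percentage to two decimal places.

Unemployment rate ≈ 3.77%; labor force participation rate ≈ 65.34%.

Employed = 41,115 + 11,006 = 52,121.
Unemployed = 2,043.
Labor force = 52,121 + 2,043 = 54,164.
Not in labor force = 4,557 + 20,828 + 3,345 = 28,730 (those not working and not actively searching are outside the labor force).
Civilian working-age population = 54,164 + 28,730 = 82,894.
Unemployment rate = 2,043 / 54,164 = 3.77%.
Labor force participation rate = 54,164 / 82,894 = 65.34%.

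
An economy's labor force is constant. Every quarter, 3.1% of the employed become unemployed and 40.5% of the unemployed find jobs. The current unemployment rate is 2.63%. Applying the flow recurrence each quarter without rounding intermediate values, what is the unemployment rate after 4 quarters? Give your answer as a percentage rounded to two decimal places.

Unemployment rate after four quarters ≈ 6.66%.

With a fixed labor force, u_{t+1} = u_t + s·(1−u_t) − f·u_t = u_t·(1−s−f) + s.
Here 1−s−f = 0.564 and s = 0.031.
u_1 = 0.026300 × 0.564 + 0.031 = 0.045833.
u_2 = 0.045833 × 0.564 + 0.031 = 0.056850.
u_3 = 0.056850 × 0.564 + 0.031 = 0.063063.
u_4 = 0.063063 × 0.564 + 0.031 = 0.066568.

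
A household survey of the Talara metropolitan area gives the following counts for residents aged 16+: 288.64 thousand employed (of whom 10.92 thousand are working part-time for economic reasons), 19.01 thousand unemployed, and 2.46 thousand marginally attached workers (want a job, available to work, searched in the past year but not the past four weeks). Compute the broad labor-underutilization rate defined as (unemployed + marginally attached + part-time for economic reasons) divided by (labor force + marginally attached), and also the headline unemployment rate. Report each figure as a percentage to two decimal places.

Labor force = 288.64 + 19.01 = 307.65 thousand.
Numerator = 19.01 + 2.46 + 10.92 = 32.39 thousand.
Denominator = 307.65 + 2.46 = 310.11 thousand.
Broad rate = 32.39 / 310.11 = 10.44%.
Headline unemployment rate = 19.01 / 307.65 = 6.18%.

Broad underutilization rate ≈ 10.44%; headline unemployment rate ≈ 6.18%.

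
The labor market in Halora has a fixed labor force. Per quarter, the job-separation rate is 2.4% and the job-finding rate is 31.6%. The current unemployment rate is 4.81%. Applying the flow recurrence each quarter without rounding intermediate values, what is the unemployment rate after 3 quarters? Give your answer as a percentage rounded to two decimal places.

Unemployment rate after three quarters ≈ 6.41%.

With a fixed labor force, u_{t+1} = u_t + s·(1−u_t) − f·u_t = u_t·(1−s−f) + s.
Here 1−s−f = 0.660 and s = 0.024.
u_1 = 0.048100 × 0.660 + 0.024 = 0.055746.
u_2 = 0.055746 × 0.660 + 0.024 = 0.060792.
u_3 = 0.060792 × 0.660 + 0.024 = 0.064123.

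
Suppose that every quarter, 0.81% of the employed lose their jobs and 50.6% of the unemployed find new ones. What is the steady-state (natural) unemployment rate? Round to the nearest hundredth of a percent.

Steady-state unemployment rate ≈ 1.58%.

At steady state the flows balance: s·E = f·U, so U/(E+U) = s/(s+f).
u* = 0.81 / (0.81 + 50.6) = 0.81 / 51.41 = 1.58%.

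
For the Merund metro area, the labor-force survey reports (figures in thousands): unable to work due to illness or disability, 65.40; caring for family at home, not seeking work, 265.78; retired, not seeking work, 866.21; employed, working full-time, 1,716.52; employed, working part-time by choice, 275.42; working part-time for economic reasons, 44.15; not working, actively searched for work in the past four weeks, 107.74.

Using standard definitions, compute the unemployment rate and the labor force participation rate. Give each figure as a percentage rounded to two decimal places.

Employed = 1,716.52 + 275.42 + 44.15 = 2,036.09 thousand (anyone who worked, including part-time for economic reasons, counts as employed).
Unemployed = 107.74 thousand.
Labor force = 2,036.09 + 107.74 = 2,143.83 thousand.
Not in labor force = 65.40 + 265.78 + 866.21 = 1,197.39 thousand (those not working and not actively searching are outside the labor force).
Civilian working-age population = 2,143.83 + 1,197.39 = 3,341.22 thousand.
Unemployment rate = 107.74 / 2,143.83 = 5.03%.
Labor force participation rate = 2,143.83 / 3,341.22 = 64.16%.

Unemployment rate ≈ 5.03%; labor force participation rate ≈ 64.16%.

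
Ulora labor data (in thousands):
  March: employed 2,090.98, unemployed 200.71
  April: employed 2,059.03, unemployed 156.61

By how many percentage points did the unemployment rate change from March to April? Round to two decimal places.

March: labor force = 2,090.98 + 200.71 = 2,291.69; u = 200.71/2,291.69 = 8.76%.
April: labor force = 2,059.03 + 156.61 = 2,215.64; u = 156.61/2,215.64 = 7.07%.
Change = 7.07% − 8.76% = −1.69 pp.

The unemployment rate changed by −1.69 percentage points.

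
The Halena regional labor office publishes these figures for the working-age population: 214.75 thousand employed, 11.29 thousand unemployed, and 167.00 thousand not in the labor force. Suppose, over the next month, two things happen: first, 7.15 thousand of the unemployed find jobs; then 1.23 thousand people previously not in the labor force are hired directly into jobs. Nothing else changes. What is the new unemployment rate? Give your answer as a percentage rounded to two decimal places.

Initially, labor force = 214.75 + 11.29 = 226.04 thousand, so u = 11.29/226.04 = 4.99%.
After the first change, unemployed falls and employed rises by 7.15; labor force unchanged → E = 221.90, U = 4.14, labor force = 226.04 thousand.
After the second change, employed and labor force both rise by 1.23; unemployed unchanged → E = 223.13, U = 4.14, labor force = 227.27 thousand.
New unemployment rate = 4.14 / 227.27 = 1.82%.

New unemployment rate ≈ 1.82%.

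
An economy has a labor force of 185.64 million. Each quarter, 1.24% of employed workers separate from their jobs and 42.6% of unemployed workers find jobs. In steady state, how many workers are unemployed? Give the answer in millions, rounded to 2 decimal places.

About 5.25 million are unemployed in steady state.

Steady-state unemployment rate u* = s/(s+f) = 1.24/(1.24+42.6) = 0.028285.
Unemployed = u* × labor force = 0.028285 × 185.64 ≈ 5.25 million.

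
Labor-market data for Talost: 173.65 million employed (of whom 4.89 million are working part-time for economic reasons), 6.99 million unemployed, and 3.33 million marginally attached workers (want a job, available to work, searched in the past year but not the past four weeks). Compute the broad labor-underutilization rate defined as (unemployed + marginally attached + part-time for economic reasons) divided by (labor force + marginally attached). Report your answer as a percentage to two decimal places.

Labor force = 173.65 + 6.99 = 180.64 million.
Numerator = 6.99 + 3.33 + 4.89 = 15.21 million.
Denominator = 180.64 + 3.33 = 183.97 million.
Broad rate = 15.21 / 183.97 = 8.27%.

Broad underutilization rate ≈ 8.27%.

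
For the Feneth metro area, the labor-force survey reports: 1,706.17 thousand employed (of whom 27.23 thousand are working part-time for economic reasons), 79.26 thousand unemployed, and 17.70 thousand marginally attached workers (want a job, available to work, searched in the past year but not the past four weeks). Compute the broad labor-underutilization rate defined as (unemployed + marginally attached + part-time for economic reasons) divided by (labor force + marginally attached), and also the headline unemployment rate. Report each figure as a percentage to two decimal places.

Labor force = 1,706.17 + 79.26 = 1,785.43 thousand.
Numerator = 79.26 + 17.70 + 27.23 = 124.19 thousand.
Denominator = 1,785.43 + 17.70 = 1,803.13 thousand.
Broad rate = 124.19 / 1,803.13 = 6.89%.
Headline unemployment rate = 79.26 / 1,785.43 = 4.44%.

Broad underutilization rate ≈ 6.89%; headline unemployment rate ≈ 4.44%.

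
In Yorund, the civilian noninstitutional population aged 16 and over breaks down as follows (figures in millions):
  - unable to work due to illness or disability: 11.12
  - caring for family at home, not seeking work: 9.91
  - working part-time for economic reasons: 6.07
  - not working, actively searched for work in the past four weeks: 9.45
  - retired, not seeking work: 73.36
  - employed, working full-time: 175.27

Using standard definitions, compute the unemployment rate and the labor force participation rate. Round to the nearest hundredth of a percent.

Unemployment rate ≈ 4.95%; labor force participation rate ≈ 66.90%.

Employed = 6.07 + 175.27 = 181.34 million (anyone who worked, including part-time for economic reasons, counts as employed).
Unemployed = 9.45 million.
Labor force = 181.34 + 9.45 = 190.79 million.
Not in labor force = 11.12 + 9.91 + 73.36 = 94.39 million (those not working and not actively searching are outside the labor force).
Civilian working-age population = 190.79 + 94.39 = 285.18 million.
Unemployment rate = 9.45 / 190.79 = 4.95%.
Labor force participation rate = 190.79 / 285.18 = 66.90%.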